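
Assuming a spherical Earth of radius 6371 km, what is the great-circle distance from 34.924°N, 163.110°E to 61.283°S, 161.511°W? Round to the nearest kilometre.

11166 km

Δλ = -161.511 − 163.110 = -324.621°; wrapped into (−180°, 180°]: 35.379°.
Δφ = -61.283 − 34.924 = -96.207°.
a = sin²(Δφ/2) + cos φ₁ · cos φ₂ · sin²(Δλ/2) = 0.590434.
c = 2·atan2(√a, √(1−a)) = 1.75267 rad → d = 6371·c ≈ 11166.23 km.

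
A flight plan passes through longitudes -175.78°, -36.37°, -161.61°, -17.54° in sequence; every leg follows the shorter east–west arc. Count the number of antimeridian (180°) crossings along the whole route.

Leg 1: -175.78° → -36.37°, shortest Δλ = 139.41° (east) — does not cross 180°.
Leg 2: -36.37° → -161.61°, shortest Δλ = -125.24° (west) — does not cross 180°.
Leg 3: -161.61° → -17.54°, shortest Δλ = 144.07° (east) — does not cross 180°.
Total crossings: 0.

0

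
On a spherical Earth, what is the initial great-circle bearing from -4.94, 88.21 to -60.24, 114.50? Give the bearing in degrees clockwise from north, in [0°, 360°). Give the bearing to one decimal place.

Δλ = 114.50 − 88.21 = 26.29°.
θ = atan2( sin Δλ · cos φ₂ , cos φ₁ · sin φ₂ − sin φ₁ · cos φ₂ · cos Δλ )
  = atan2(0.21985, -0.82657) = 165.105° → normalised to [0°, 360°): 165.105°.

165.1°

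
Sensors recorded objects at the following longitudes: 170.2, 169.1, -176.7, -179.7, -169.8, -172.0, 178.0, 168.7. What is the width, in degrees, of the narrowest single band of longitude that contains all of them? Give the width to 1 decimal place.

21.5°

Sort the longitudes: -179.7°, -176.7°, -172.0°, -169.8°, +168.7°, +169.1°, +170.2°, +178.0°.
Eastward gaps between consecutive values (wrapping around): 3.0°, 4.7°, 2.2°, 338.5°, 0.4°, 1.1°, 7.8°, 2.3°.
Largest gap = 338.5° ⇒ minimal covering band is its complement: 360° − 338.5° = 21.5°.
Band runs from +168.7° eastward to -169.8°, crossing the antimeridian.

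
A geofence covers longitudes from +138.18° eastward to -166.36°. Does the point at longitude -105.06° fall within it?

Band width going east from +138.18° to -166.36°: ((-166.36 − 138.18) mod 360) = 55.46°.
Offset of -105.06° east of the west edge: ((-105.06 − 138.18) mod 360) = 116.76°.
116.76° > 55.46° ⇒ outside.

No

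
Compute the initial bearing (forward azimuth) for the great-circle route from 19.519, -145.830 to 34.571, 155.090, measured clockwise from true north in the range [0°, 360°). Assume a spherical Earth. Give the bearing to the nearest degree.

Δλ = 155.090 − -145.830 = 300.920°; wrapped into (−180°, 180°]: -59.080°.
θ = atan2( sin Δλ · cos φ₂ , cos φ₁ · sin φ₂ − sin φ₁ · cos φ₂ · cos Δλ )
  = atan2(-0.70640, 0.39345) = -60.883° → normalised to [0°, 360°): 299.117°.

299°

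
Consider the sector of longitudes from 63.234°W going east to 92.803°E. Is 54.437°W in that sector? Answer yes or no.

Band width going east from -63.234° to +92.803°: ((92.803 − -63.234) mod 360) = 156.037°.
Offset of -54.437° east of the west edge: ((-54.437 − -63.234) mod 360) = 8.797°.
8.797° ≤ 156.037° ⇒ inside.

Yes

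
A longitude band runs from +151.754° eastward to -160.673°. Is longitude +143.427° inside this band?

No

Band width going east from +151.754° to -160.673°: ((-160.673 − 151.754) mod 360) = 47.573°.
Offset of +143.427° east of the west edge: ((143.427 − 151.754) mod 360) = 351.673°.
351.673° > 47.573° ⇒ outside.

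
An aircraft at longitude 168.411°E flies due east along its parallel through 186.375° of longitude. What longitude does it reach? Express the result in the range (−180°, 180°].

5.214°W

Start at +168.411°; shift +186.375° → +354.786°.
+354.786° lies outside (−180°, 180°]; subtract 360° → -5.214°.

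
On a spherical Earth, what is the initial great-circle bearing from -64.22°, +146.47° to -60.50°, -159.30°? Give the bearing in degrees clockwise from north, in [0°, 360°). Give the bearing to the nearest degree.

107°

Δλ = -159.30 − 146.47 = -305.77°; wrapped into (−180°, 180°]: 54.23°.
θ = atan2( sin Δλ · cos φ₂ , cos φ₁ · sin φ₂ − sin φ₁ · cos φ₂ · cos Δλ )
  = atan2(0.39954, -0.11934) = 106.631° → normalised to [0°, 360°): 106.631°.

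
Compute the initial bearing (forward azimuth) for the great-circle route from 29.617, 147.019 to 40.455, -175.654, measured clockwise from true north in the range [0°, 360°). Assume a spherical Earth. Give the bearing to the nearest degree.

60°

Δλ = -175.654 − 147.019 = -322.673°; wrapped into (−180°, 180°]: 37.327°.
θ = atan2( sin Δλ · cos φ₂ , cos φ₁ · sin φ₂ − sin φ₁ · cos φ₂ · cos Δλ )
  = atan2(0.46139, 0.26505) = 60.124° → normalised to [0°, 360°): 60.124°.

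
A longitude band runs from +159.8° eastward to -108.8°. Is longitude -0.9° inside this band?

No

Band width going east from +159.8° to -108.8°: ((-108.8 − 159.8) mod 360) = 91.4°.
Offset of -0.9° east of the west edge: ((-0.9 − 159.8) mod 360) = 199.3°.
199.3° > 91.4° ⇒ outside.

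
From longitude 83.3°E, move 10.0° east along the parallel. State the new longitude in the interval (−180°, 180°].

Start at +83.3°; shift +10.0° → +93.3°.
+93.3° already lies in (−180°, 180°].

93.3°E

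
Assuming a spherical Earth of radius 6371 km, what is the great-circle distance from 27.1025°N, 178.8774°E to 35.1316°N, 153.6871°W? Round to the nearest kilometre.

Δλ = -153.6871 − 178.8774 = -332.5645°; wrapped into (−180°, 180°]: 27.4355°.
Δφ = 35.1316 − 27.1025 = 8.0291°.
a = sin²(Δφ/2) + cos φ₁ · cos φ₂ · sin²(Δλ/2) = 0.045842.
c = 2·atan2(√a, √(1−a)) = 0.43156 rad → d = 6371·c ≈ 2749.44 km.

2749 km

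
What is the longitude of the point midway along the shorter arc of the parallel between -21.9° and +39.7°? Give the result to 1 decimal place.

+8.9°

Signed shortest Δλ from -21.9° to +39.7° is +61.6°.
Midpoint longitude = -21.9° + (+61.6°)/2 = -21.9° + 30.8° = +8.9°.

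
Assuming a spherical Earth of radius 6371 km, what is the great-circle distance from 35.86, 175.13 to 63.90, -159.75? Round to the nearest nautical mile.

Δλ = -159.75 − 175.13 = -334.88°; wrapped into (−180°, 180°]: 25.12°.
Δφ = 63.90 − 35.86 = 28.04°.
a = sin²(Δφ/2) + cos φ₁ · cos φ₂ · sin²(Δλ/2) = 0.075551.
c = 2·atan2(√a, √(1−a)) = 0.55690 rad → d = 6371·c ≈ 3548.01 km ≈ 1915.77 nmi.

1916 nmi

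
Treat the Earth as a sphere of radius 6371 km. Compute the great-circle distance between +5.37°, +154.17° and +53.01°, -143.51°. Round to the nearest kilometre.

Δλ = -143.51 − 154.17 = -297.68°; wrapped into (−180°, 180°]: 62.32°.
Δφ = 53.01 − 5.37 = 47.64°.
a = sin²(Δφ/2) + cos φ₁ · cos φ₂ · sin²(Δλ/2) = 0.323488.
c = 2·atan2(√a, √(1−a)) = 1.21000 rad → d = 6371·c ≈ 7708.88 km.

7709 km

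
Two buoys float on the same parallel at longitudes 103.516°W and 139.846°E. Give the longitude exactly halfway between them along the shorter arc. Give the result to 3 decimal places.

Signed shortest Δλ from -103.516° to +139.846° is -116.638°.
Midpoint longitude = -103.516° + (-116.638°)/2 = -103.516° − 58.319° = -161.835°.
(The naïve average (-103.516 + +139.846)/2 = 18.165° is on the wrong side of the globe.)

161.835°W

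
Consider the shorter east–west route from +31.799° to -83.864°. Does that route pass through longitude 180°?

No

Signed shortest Δλ = ((-83.864 − 31.799 + 180) mod 360) − 180 = -115.663°.
Going west by 115.663° from +31.799° reaches -83.864° without touching 180°.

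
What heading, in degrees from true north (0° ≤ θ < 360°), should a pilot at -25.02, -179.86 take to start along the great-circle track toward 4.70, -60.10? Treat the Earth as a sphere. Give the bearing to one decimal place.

Δλ = -60.10 − -179.86 = 119.76°.
θ = atan2( sin Δλ · cos φ₂ , cos φ₁ · sin φ₂ − sin φ₁ · cos φ₂ · cos Δλ )
  = atan2(0.86519, -0.13498) = 98.867° → normalised to [0°, 360°): 98.867°.

98.9°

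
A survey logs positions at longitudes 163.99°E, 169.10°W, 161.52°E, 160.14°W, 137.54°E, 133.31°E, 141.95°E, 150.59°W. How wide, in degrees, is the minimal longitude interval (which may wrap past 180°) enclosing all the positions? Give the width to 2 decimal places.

76.10°

Sort the longitudes: -169.10°, -160.14°, -150.59°, +133.31°, +137.54°, +141.95°, +161.52°, +163.99°.
Eastward gaps between consecutive values (wrapping around): 8.96°, 9.55°, 283.90°, 4.23°, 4.41°, 19.57°, 2.47°, 26.91°.
Largest gap = 283.90° ⇒ minimal covering band is its complement: 360° − 283.90° = 76.10°.
Band runs from +133.31° eastward to -150.59°, crossing the antimeridian.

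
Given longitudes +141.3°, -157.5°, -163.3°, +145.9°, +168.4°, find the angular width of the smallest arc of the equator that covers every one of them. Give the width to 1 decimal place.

Sort the longitudes: -163.3°, -157.5°, +141.3°, +145.9°, +168.4°.
Eastward gaps between consecutive values (wrapping around): 5.8°, 298.8°, 4.6°, 22.5°, 28.3°.
Largest gap = 298.8° ⇒ minimal covering band is its complement: 360° − 298.8° = 61.2°.
Band runs from +141.3° eastward to -157.5°, crossing the antimeridian.

61.2°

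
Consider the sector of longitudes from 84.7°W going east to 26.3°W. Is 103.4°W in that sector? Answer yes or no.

No

Band width going east from -84.7° to -26.3°: ((-26.3 − -84.7) mod 360) = 58.4°.
Offset of -103.4° east of the west edge: ((-103.4 − -84.7) mod 360) = 341.3°.
341.3° > 58.4° ⇒ outside.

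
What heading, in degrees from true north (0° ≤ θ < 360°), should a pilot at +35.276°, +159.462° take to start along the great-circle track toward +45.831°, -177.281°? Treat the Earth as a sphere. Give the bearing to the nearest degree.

52°

Δλ = -177.281 − 159.462 = -336.743°; wrapped into (−180°, 180°]: 23.257°.
θ = atan2( sin Δλ · cos φ₂ , cos φ₁ · sin φ₂ − sin φ₁ · cos φ₂ · cos Δλ )
  = atan2(0.27513, 0.21588) = 51.881° → normalised to [0°, 360°): 51.881°.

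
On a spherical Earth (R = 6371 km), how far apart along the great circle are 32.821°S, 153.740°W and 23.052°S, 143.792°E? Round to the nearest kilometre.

Δλ = 143.792 − -153.740 = 297.532°; wrapped into (−180°, 180°]: -62.468°.
Δφ = -23.052 − -32.821 = 9.769°.
a = sin²(Δφ/2) + cos φ₁ · cos φ₂ · sin²(Δλ/2) = 0.215164.
c = 2·atan2(√a, √(1−a)) = 0.96469 rad → d = 6371·c ≈ 6146.04 km.

6146 km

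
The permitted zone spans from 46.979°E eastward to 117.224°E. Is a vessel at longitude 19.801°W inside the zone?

No

Band width going east from +46.979° to +117.224°: ((117.224 − 46.979) mod 360) = 70.245°.
Offset of -19.801° east of the west edge: ((-19.801 − 46.979) mod 360) = 293.220°.
293.220° > 70.245° ⇒ outside.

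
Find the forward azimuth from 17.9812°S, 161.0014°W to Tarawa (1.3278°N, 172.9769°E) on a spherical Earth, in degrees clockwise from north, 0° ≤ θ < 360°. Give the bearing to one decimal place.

Δλ = 172.9769 − -161.0014 = 333.9783°; wrapped into (−180°, 180°]: -26.0217°.
θ = atan2( sin Δλ · cos φ₂ , cos φ₁ · sin φ₂ − sin φ₁ · cos φ₂ · cos Δλ )
  = atan2(-0.43859, 0.29938) = -55.683° → normalised to [0°, 360°): 304.317°.

304.3°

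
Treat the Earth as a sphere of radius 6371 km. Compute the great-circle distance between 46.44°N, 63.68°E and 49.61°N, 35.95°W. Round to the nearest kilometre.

6838 km

Δλ = -35.95 − 63.68 = -99.63°.
Δφ = 49.61 − 46.44 = 3.17°.
a = sin²(Δφ/2) + cos φ₁ · cos φ₂ · sin²(Δλ/2) = 0.261383.
c = 2·atan2(√a, √(1−a)) = 1.07329 rad → d = 6371·c ≈ 6837.94 km.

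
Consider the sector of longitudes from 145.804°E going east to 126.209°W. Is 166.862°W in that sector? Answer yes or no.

Yes

Band width going east from +145.804° to -126.209°: ((-126.209 − 145.804) mod 360) = 87.987°.
Offset of -166.862° east of the west edge: ((-166.862 − 145.804) mod 360) = 47.334°.
47.334° ≤ 87.987° ⇒ inside.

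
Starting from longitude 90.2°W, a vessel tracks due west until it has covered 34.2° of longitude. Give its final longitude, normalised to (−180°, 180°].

124.4°W

Start at -90.2°; shift −34.2° → -124.4°.
-124.4° already lies in (−180°, 180°].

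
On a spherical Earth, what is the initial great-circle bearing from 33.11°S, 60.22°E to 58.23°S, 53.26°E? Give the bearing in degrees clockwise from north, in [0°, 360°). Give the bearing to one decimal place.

188.5°

Δλ = 53.26 − 60.22 = -6.96°.
θ = atan2( sin Δλ · cos φ₂ , cos φ₁ · sin φ₂ − sin φ₁ · cos φ₂ · cos Δλ )
  = atan2(-0.06380, -0.42663) = -171.495° → normalised to [0°, 360°): 188.505°.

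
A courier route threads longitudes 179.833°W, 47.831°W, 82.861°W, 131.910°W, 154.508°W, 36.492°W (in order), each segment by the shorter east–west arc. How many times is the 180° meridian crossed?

Leg 1: -179.833° → -47.831°, shortest Δλ = 132.002° (east) — does not cross 180°.
Leg 2: -47.831° → -82.861°, shortest Δλ = -35.03° (west) — does not cross 180°.
Leg 3: -82.861° → -131.910°, shortest Δλ = -49.049° (west) — does not cross 180°.
Leg 4: -131.910° → -154.508°, shortest Δλ = -22.598° (west) — does not cross 180°.
Leg 5: -154.508° → -36.492°, shortest Δλ = 118.016° (east) — does not cross 180°.
Total crossings: 0.

0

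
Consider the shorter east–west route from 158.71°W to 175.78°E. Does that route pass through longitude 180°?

Yes

Naïve |175.78 − -158.71| = 334.49° > 180°, so the shorter arc goes the other way round — across 180°.
Signed shortest Δλ = ((175.78 − -158.71 + 180) mod 360) − 180 = -25.51°.
Going west by 25.51° from -158.71° passes through 180° before reaching +175.78°.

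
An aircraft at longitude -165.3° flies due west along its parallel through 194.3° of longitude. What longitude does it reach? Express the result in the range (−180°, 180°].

+0.4°

Start at -165.3°; shift −194.3° → -359.6°.
-359.6° lies outside (−180°, 180°]; add 360° → +0.4°.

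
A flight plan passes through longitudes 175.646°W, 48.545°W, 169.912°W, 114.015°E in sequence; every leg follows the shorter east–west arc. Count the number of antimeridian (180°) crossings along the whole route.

Leg 1: -175.646° → -48.545°, shortest Δλ = 127.101° (east) — does not cross 180°.
Leg 2: -48.545° → -169.912°, shortest Δλ = -121.367° (west) — does not cross 180°.
Leg 3: -169.912° → +114.015°, shortest Δλ = -76.073° (west) — crosses 180°.
Total crossings: 1.

1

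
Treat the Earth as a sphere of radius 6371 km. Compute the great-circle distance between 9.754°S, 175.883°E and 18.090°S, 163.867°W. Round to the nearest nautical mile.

1280 nmi

Δλ = -163.867 − 175.883 = -339.750°; wrapped into (−180°, 180°]: 20.250°.
Δφ = -18.090 − -9.754 = -8.336°.
a = sin²(Δφ/2) + cos φ₁ · cos φ₂ · sin²(Δλ/2) = 0.034235.
c = 2·atan2(√a, √(1−a)) = 0.37220 rad → d = 6371·c ≈ 2371.26 km ≈ 1280.38 nmi.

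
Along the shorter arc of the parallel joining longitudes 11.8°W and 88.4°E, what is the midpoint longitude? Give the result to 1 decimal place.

38.3°E

Signed shortest Δλ from -11.8° to +88.4° is +100.2°.
Midpoint longitude = -11.8° + (+100.2°)/2 = -11.8° + 50.1° = +38.3°.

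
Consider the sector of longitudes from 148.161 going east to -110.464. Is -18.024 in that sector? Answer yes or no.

Band width going east from +148.161° to -110.464°: ((-110.464 − 148.161) mod 360) = 101.375°.
Offset of -18.024° east of the west edge: ((-18.024 − 148.161) mod 360) = 193.815°.
193.815° > 101.375° ⇒ outside.

No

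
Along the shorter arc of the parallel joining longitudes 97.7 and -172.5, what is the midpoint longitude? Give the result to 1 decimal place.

Signed shortest Δλ from +97.7° to -172.5° is +89.8°.
Midpoint longitude = +97.7° + (+89.8°)/2 = +97.7° + 44.9° = +142.6°.
(The naïve average (+97.7 + -172.5)/2 = -37.4° is on the wrong side of the globe.)

+142.6°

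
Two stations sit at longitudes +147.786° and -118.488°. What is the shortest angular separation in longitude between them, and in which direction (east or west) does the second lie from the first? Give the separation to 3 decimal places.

93.726° east

Raw difference: -118.488 − 147.786 = -266.274°.
Normalise into (−180°, 180°]: -266.274° + 360° = 93.726°.
Positive ⇒ the second point lies to the east; separation 93.726°.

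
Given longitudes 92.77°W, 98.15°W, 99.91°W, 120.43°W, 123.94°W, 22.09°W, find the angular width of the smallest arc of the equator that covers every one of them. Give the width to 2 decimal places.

101.85°

Sort the longitudes: -123.94°, -120.43°, -99.91°, -98.15°, -92.77°, -22.09°.
Eastward gaps between consecutive values (wrapping around): 3.51°, 20.52°, 1.76°, 5.38°, 70.68°, 258.15°.
Largest gap = 258.15° ⇒ minimal covering band is its complement: 360° − 258.15° = 101.85°.
Band runs from -123.94° eastward to -22.09°.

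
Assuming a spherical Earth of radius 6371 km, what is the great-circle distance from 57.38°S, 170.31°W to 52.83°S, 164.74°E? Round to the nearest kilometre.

Δλ = 164.74 − -170.31 = 335.05°; wrapped into (−180°, 180°]: -24.95°.
Δφ = -52.83 − -57.38 = 4.55°.
a = sin²(Δφ/2) + cos φ₁ · cos φ₂ · sin²(Δλ/2) = 0.016773.
c = 2·atan2(√a, √(1−a)) = 0.25975 rad → d = 6371·c ≈ 1654.88 km.

1655 km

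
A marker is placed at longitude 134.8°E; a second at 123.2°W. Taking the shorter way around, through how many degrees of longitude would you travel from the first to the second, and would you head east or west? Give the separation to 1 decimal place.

Raw difference: -123.2 − 134.8 = -258.0°.
Normalise into (−180°, 180°]: -258.0° + 360° = 102.0°.
Positive ⇒ the second point lies to the east; separation 102.0°.

102.0° east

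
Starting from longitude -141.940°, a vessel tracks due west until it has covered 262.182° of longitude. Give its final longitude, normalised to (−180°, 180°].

Start at -141.940°; shift −262.182° → -404.122°.
-404.122° lies outside (−180°, 180°]; add 360° → -44.122°.

-44.122°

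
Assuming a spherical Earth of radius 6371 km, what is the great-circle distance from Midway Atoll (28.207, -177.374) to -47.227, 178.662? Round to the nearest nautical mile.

4534 nmi

Δλ = 178.662 − -177.374 = 356.036°; wrapped into (−180°, 180°]: -3.964°.
Δφ = -47.227 − 28.207 = -75.434°.
a = sin²(Δφ/2) + cos φ₁ · cos φ₂ · sin²(Δλ/2) = 0.374968.
c = 2·atan2(√a, √(1−a)) = 1.31805 rad → d = 6371·c ≈ 8397.30 km ≈ 4534.18 nmi.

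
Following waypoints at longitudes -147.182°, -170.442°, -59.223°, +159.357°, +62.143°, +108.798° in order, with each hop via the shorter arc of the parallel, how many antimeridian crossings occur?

Leg 1: -147.182° → -170.442°, shortest Δλ = -23.26° (west) — does not cross 180°.
Leg 2: -170.442° → -59.223°, shortest Δλ = 111.219° (east) — does not cross 180°.
Leg 3: -59.223° → +159.357°, shortest Δλ = -141.42° (west) — crosses 180°.
Leg 4: +159.357° → +62.143°, shortest Δλ = -97.214° (west) — does not cross 180°.
Leg 5: +62.143° → +108.798°, shortest Δλ = 46.655° (east) — does not cross 180°.
Total crossings: 1.

1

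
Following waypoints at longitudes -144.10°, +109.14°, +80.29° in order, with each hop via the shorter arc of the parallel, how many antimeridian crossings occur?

1

Leg 1: -144.10° → +109.14°, shortest Δλ = -106.76° (west) — crosses 180°.
Leg 2: +109.14° → +80.29°, shortest Δλ = -28.85° (west) — does not cross 180°.
Total crossings: 1.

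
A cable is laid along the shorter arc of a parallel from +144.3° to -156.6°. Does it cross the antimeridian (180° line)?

Yes

Naïve |-156.6 − 144.3| = 300.9° > 180°, so the shorter arc goes the other way round — across 180°.
Signed shortest Δλ = ((-156.6 − 144.3 + 180) mod 360) − 180 = 59.1°.
Going east by 59.1° from +144.3° passes through 180° before reaching -156.6°.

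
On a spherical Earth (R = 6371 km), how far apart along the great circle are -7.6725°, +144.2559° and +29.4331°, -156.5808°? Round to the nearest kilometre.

7546 km

Δλ = -156.5808 − 144.2559 = -300.8367°; wrapped into (−180°, 180°]: 59.1633°.
Δφ = 29.4331 − -7.6725 = 37.1056°.
a = sin²(Δφ/2) + cos φ₁ · cos φ₂ · sin²(Δλ/2) = 0.311586.
c = 2·atan2(√a, √(1−a)) = 1.18443 rad → d = 6371·c ≈ 7545.98 km.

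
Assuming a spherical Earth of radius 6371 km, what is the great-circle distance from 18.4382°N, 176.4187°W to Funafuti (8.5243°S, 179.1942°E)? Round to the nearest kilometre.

3036 km

Δλ = 179.1942 − -176.4187 = 355.6129°; wrapped into (−180°, 180°]: -4.3871°.
Δφ = -8.5243 − 18.4382 = -26.9625°.
a = sin²(Δφ/2) + cos φ₁ · cos φ₂ · sin²(Δλ/2) = 0.055723.
c = 2·atan2(√a, √(1−a)) = 0.47661 rad → d = 6371·c ≈ 3036.49 km.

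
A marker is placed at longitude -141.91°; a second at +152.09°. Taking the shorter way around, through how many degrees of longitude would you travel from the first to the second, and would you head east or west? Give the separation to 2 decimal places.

Raw difference: 152.09 − -141.91 = 294.0°.
Normalise into (−180°, 180°]: 294.0° − 360° = -66.0°.
Negative ⇒ the second point lies to the west; separation 66.00°.

66.00° west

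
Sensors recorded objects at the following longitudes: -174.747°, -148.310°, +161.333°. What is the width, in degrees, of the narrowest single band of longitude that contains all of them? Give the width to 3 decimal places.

Sort the longitudes: -174.747°, -148.310°, +161.333°.
Eastward gaps between consecutive values (wrapping around): 26.437°, 309.643°, 23.920°.
Largest gap = 309.643° ⇒ minimal covering band is its complement: 360° − 309.643° = 50.357°.
Band runs from +161.333° eastward to -148.310°, crossing the antimeridian.

50.357°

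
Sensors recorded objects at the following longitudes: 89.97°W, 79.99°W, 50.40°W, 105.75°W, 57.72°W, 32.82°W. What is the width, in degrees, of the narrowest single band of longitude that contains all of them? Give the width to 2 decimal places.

72.93°

Sort the longitudes: -105.75°, -89.97°, -79.99°, -57.72°, -50.40°, -32.82°.
Eastward gaps between consecutive values (wrapping around): 15.78°, 9.98°, 22.27°, 7.32°, 17.58°, 287.07°.
Largest gap = 287.07° ⇒ minimal covering band is its complement: 360° − 287.07° = 72.93°.
Band runs from -105.75° eastward to -32.82°.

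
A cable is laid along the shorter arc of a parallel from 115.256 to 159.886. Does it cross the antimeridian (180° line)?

No

Signed shortest Δλ = ((159.886 − 115.256 + 180) mod 360) − 180 = 44.63°.
Going east by 44.63° from +115.256° reaches +159.886° without touching 180°.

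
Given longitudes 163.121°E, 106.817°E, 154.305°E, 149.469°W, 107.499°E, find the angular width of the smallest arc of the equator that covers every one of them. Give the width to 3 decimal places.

103.714°

Sort the longitudes: -149.469°, +106.817°, +107.499°, +154.305°, +163.121°.
Eastward gaps between consecutive values (wrapping around): 256.286°, 0.682°, 46.806°, 8.816°, 47.410°.
Largest gap = 256.286° ⇒ minimal covering band is its complement: 360° − 256.286° = 103.714°.
Band runs from +106.817° eastward to -149.469°, crossing the antimeridian.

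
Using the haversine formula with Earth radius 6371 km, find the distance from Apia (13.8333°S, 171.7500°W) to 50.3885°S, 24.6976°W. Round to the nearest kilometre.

Δλ = -24.6976 − -171.7500 = 147.0524°.
Δφ = -50.3885 − -13.8333 = -36.5552°.
a = sin²(Δφ/2) + cos φ₁ · cos φ₂ · sin²(Δλ/2) = 0.667660.
c = 2·atan2(√a, √(1−a)) = 1.91274 rad → d = 6371·c ≈ 12186.07 km.

12186 km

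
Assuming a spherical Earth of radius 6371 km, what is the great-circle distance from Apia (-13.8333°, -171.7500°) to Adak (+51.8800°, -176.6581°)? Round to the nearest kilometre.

Δλ = -176.6581 − -171.7500 = -4.9081°.
Δφ = 51.8800 − -13.8333 = 65.7133°.
a = sin²(Δφ/2) + cos φ₁ · cos φ₂ · sin²(Δλ/2) = 0.295448.
c = 2·atan2(√a, √(1−a)) = 1.14932 rad → d = 6371·c ≈ 7322.34 km.

7322 km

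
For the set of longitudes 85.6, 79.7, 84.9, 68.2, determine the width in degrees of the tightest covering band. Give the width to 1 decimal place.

Sort the longitudes: +68.2°, +79.7°, +84.9°, +85.6°.
Eastward gaps between consecutive values (wrapping around): 11.5°, 5.2°, 0.7°, 342.6°.
Largest gap = 342.6° ⇒ minimal covering band is its complement: 360° − 342.6° = 17.4°.
Band runs from +68.2° eastward to +85.6°.

17.4°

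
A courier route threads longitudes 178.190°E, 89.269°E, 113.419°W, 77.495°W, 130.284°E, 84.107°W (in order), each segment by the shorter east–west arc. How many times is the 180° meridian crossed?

3

Leg 1: +178.190° → +89.269°, shortest Δλ = -88.921° (west) — does not cross 180°.
Leg 2: +89.269° → -113.419°, shortest Δλ = 157.312° (east) — crosses 180°.
Leg 3: -113.419° → -77.495°, shortest Δλ = 35.924° (east) — does not cross 180°.
Leg 4: -77.495° → +130.284°, shortest Δλ = -152.221° (west) — crosses 180°.
Leg 5: +130.284° → -84.107°, shortest Δλ = 145.609° (east) — crosses 180°.
Total crossings: 3.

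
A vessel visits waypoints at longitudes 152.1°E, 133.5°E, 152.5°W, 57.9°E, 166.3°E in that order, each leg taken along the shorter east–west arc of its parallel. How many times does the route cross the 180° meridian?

2

Leg 1: +152.1° → +133.5°, shortest Δλ = -18.6° (west) — does not cross 180°.
Leg 2: +133.5° → -152.5°, shortest Δλ = 74.0° (east) — crosses 180°.
Leg 3: -152.5° → +57.9°, shortest Δλ = -149.6° (west) — crosses 180°.
Leg 4: +57.9° → +166.3°, shortest Δλ = 108.4° (east) — does not cross 180°.
Total crossings: 2.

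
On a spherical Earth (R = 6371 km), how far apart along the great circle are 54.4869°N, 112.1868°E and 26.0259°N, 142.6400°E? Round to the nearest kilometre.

4023 km

Δλ = 142.6400 − 112.1868 = 30.4532°.
Δφ = 26.0259 − 54.4869 = -28.4610°.
a = sin²(Δφ/2) + cos φ₁ · cos φ₂ · sin²(Δλ/2) = 0.096435.
c = 2·atan2(√a, √(1−a)) = 0.63152 rad → d = 6371·c ≈ 4023.42 km.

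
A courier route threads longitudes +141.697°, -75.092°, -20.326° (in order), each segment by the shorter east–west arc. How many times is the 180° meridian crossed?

1

Leg 1: +141.697° → -75.092°, shortest Δλ = 143.211° (east) — crosses 180°.
Leg 2: -75.092° → -20.326°, shortest Δλ = 54.766° (east) — does not cross 180°.
Total crossings: 1.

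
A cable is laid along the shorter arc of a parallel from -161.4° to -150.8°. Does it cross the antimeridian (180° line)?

Signed shortest Δλ = ((-150.8 − -161.4 + 180) mod 360) − 180 = 10.6°.
Going east by 10.6° from -161.4° reaches -150.8° without touching 180°.

No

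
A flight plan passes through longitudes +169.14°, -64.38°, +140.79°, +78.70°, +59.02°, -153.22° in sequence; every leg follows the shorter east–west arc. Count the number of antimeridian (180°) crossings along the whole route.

3

Leg 1: +169.14° → -64.38°, shortest Δλ = 126.48° (east) — crosses 180°.
Leg 2: -64.38° → +140.79°, shortest Δλ = -154.83° (west) — crosses 180°.
Leg 3: +140.79° → +78.70°, shortest Δλ = -62.09° (west) — does not cross 180°.
Leg 4: +78.70° → +59.02°, shortest Δλ = -19.68° (west) — does not cross 180°.
Leg 5: +59.02° → -153.22°, shortest Δλ = 147.76° (east) — crosses 180°.
Total crossings: 3.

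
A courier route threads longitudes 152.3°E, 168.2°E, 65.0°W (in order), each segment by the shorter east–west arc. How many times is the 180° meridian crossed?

1

Leg 1: +152.3° → +168.2°, shortest Δλ = 15.9° (east) — does not cross 180°.
Leg 2: +168.2° → -65.0°, shortest Δλ = 126.8° (east) — crosses 180°.
Total crossings: 1.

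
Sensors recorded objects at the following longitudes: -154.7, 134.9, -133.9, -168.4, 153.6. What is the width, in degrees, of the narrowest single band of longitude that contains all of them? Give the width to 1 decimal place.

Sort the longitudes: -168.4°, -154.7°, -133.9°, +134.9°, +153.6°.
Eastward gaps between consecutive values (wrapping around): 13.7°, 20.8°, 268.8°, 18.7°, 38.0°.
Largest gap = 268.8° ⇒ minimal covering band is its complement: 360° − 268.8° = 91.2°.
Band runs from +134.9° eastward to -133.9°, crossing the antimeridian.

91.2°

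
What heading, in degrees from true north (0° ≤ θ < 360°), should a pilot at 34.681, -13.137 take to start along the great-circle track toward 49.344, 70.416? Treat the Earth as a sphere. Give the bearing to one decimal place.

48.0°

Δλ = 70.416 − -13.137 = 83.553°.
θ = atan2( sin Δλ · cos φ₂ , cos φ₁ · sin φ₂ − sin φ₁ · cos φ₂ · cos Δλ )
  = atan2(0.64740, 0.58222) = 48.034° → normalised to [0°, 360°): 48.034°.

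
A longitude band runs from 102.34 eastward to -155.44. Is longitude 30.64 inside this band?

Band width going east from +102.34° to -155.44°: ((-155.44 − 102.34) mod 360) = 102.22°.
Offset of +30.64° east of the west edge: ((30.64 − 102.34) mod 360) = 288.30°.
288.30° > 102.22° ⇒ outside.

No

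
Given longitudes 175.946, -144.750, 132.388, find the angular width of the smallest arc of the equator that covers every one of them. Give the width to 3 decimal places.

Sort the longitudes: -144.750°, +132.388°, +175.946°.
Eastward gaps between consecutive values (wrapping around): 277.138°, 43.558°, 39.304°.
Largest gap = 277.138° ⇒ minimal covering band is its complement: 360° − 277.138° = 82.862°.
Band runs from +132.388° eastward to -144.750°, crossing the antimeridian.

82.862°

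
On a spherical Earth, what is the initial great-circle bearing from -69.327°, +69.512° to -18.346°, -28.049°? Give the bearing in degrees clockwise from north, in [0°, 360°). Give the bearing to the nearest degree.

Δλ = -28.049 − 69.512 = -97.561°.
θ = atan2( sin Δλ · cos φ₂ , cos φ₁ · sin φ₂ − sin φ₁ · cos φ₂ · cos Δλ )
  = atan2(-0.94092, -0.22797) = -103.619° → normalised to [0°, 360°): 256.381°.

256°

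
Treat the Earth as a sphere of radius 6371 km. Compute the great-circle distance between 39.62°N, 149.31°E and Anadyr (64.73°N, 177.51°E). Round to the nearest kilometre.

3330 km

Δλ = 177.51 − 149.31 = 28.20°.
Δφ = 64.73 − 39.62 = 25.11°.
a = sin²(Δφ/2) + cos φ₁ · cos φ₂ · sin²(Δλ/2) = 0.066768.
c = 2·atan2(√a, √(1−a)) = 0.52272 rad → d = 6371·c ≈ 3330.25 km.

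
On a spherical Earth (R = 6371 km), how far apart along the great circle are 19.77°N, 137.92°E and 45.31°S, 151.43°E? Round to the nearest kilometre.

Δλ = 151.43 − 137.92 = 13.51°.
Δφ = -45.31 − 19.77 = -65.08°.
a = sin²(Δφ/2) + cos φ₁ · cos φ₂ · sin²(Δλ/2) = 0.298480.
c = 2·atan2(√a, √(1−a)) = 1.15596 rad → d = 6371·c ≈ 7364.63 km.

7365 km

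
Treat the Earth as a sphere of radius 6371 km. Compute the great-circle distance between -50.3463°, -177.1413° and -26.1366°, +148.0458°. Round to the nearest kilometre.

3998 km

Δλ = 148.0458 − -177.1413 = 325.1871°; wrapped into (−180°, 180°]: -34.8129°.
Δφ = -26.1366 − -50.3463 = 24.2097°.
a = sin²(Δφ/2) + cos φ₁ · cos φ₂ · sin²(Δλ/2) = 0.095243.
c = 2·atan2(√a, √(1−a)) = 0.62747 rad → d = 6371·c ≈ 3997.62 km.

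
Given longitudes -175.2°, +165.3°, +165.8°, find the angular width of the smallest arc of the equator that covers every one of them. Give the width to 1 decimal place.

19.5°

Sort the longitudes: -175.2°, +165.3°, +165.8°.
Eastward gaps between consecutive values (wrapping around): 340.5°, 0.5°, 19.0°.
Largest gap = 340.5° ⇒ minimal covering band is its complement: 360° − 340.5° = 19.5°.
Band runs from +165.3° eastward to -175.2°, crossing the antimeridian.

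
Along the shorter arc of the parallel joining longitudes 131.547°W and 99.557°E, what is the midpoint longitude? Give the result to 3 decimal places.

Signed shortest Δλ from -131.547° to +99.557° is -128.896°.
Midpoint longitude = -131.547° + (-128.896°)/2 = -131.547° − 64.448° = -195.995°.
Normalise into (−180°, 180°]: +164.005°.
(The naïve average (-131.547 + +99.557)/2 = -15.995° is on the wrong side of the globe.)

164.005°E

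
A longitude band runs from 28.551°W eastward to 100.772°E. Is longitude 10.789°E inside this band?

Band width going east from -28.551° to +100.772°: ((100.772 − -28.551) mod 360) = 129.323°.
Offset of +10.789° east of the west edge: ((10.789 − -28.551) mod 360) = 39.340°.
39.340° ≤ 129.323° ⇒ inside.

Yes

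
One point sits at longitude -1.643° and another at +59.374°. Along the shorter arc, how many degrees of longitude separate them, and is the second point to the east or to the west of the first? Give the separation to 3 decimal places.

Raw difference: 59.374 − -1.643 = 61.017°.
Normalise into (−180°, 180°]: 61.017° stays 61.017°.
Positive ⇒ the second point lies to the east; separation 61.017°.

61.017° east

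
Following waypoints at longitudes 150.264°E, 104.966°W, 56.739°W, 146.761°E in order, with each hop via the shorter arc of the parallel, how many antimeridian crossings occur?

2

Leg 1: +150.264° → -104.966°, shortest Δλ = 104.77° (east) — crosses 180°.
Leg 2: -104.966° → -56.739°, shortest Δλ = 48.227° (east) — does not cross 180°.
Leg 3: -56.739° → +146.761°, shortest Δλ = -156.5° (west) — crosses 180°.
Total crossings: 2.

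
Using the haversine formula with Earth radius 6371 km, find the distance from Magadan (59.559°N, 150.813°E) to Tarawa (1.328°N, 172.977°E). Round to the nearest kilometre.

Δλ = 172.977 − 150.813 = 22.164°.
Δφ = 1.328 − 59.559 = -58.231°.
a = sin²(Δφ/2) + cos φ₁ · cos φ₂ · sin²(Δλ/2) = 0.255466.
c = 2·atan2(√a, √(1−a)) = 1.05977 rad → d = 6371·c ≈ 6751.83 km.

6752 km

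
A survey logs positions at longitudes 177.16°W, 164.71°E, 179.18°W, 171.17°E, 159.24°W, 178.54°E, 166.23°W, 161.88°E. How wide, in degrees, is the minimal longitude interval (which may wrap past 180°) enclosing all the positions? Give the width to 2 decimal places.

Sort the longitudes: -179.18°, -177.16°, -166.23°, -159.24°, +161.88°, +164.71°, +171.17°, +178.54°.
Eastward gaps between consecutive values (wrapping around): 2.02°, 10.93°, 6.99°, 321.12°, 2.83°, 6.46°, 7.37°, 2.28°.
Largest gap = 321.12° ⇒ minimal covering band is its complement: 360° − 321.12° = 38.88°.
Band runs from +161.88° eastward to -159.24°, crossing the antimeridian.

38.88°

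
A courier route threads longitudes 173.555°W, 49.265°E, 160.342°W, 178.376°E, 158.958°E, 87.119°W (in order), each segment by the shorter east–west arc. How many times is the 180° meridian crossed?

Leg 1: -173.555° → +49.265°, shortest Δλ = -137.18° (west) — crosses 180°.
Leg 2: +49.265° → -160.342°, shortest Δλ = 150.393° (east) — crosses 180°.
Leg 3: -160.342° → +178.376°, shortest Δλ = -21.282° (west) — crosses 180°.
Leg 4: +178.376° → +158.958°, shortest Δλ = -19.418° (west) — does not cross 180°.
Leg 5: +158.958° → -87.119°, shortest Δλ = 113.923° (east) — crosses 180°.
Total crossings: 4.

4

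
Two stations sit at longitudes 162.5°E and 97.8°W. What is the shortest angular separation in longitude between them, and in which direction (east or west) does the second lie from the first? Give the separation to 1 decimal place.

Raw difference: -97.8 − 162.5 = -260.3°.
Normalise into (−180°, 180°]: -260.3° + 360° = 99.7°.
Positive ⇒ the second point lies to the east; separation 99.7°.

99.7° east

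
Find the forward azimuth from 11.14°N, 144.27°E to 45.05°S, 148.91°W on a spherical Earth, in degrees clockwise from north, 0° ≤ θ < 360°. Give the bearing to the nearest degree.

139°

Δλ = -148.91 − 144.27 = -293.18°; wrapped into (−180°, 180°]: 66.82°.
θ = atan2( sin Δλ · cos φ₂ , cos φ₁ · sin φ₂ − sin φ₁ · cos φ₂ · cos Δλ )
  = atan2(0.64946, -0.74812) = 139.038° → normalised to [0°, 360°): 139.038°.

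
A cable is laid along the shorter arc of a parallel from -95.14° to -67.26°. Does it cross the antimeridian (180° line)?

No

Signed shortest Δλ = ((-67.26 − -95.14 + 180) mod 360) − 180 = 27.88°.
Going east by 27.88° from -95.14° reaches -67.26° without touching 180°.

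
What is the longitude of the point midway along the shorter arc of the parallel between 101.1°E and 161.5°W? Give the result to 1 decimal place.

Signed shortest Δλ from +101.1° to -161.5° is +97.4°.
Midpoint longitude = +101.1° + (+97.4°)/2 = +101.1° + 48.7° = +149.8°.
(The naïve average (+101.1 + -161.5)/2 = -30.2° is on the wrong side of the globe.)

149.8°E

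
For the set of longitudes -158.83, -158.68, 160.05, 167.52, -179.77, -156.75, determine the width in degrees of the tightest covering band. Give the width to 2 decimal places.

43.20°

Sort the longitudes: -179.77°, -158.83°, -158.68°, -156.75°, +160.05°, +167.52°.
Eastward gaps between consecutive values (wrapping around): 20.94°, 0.15°, 1.93°, 316.80°, 7.47°, 12.71°.
Largest gap = 316.80° ⇒ minimal covering band is its complement: 360° − 316.80° = 43.20°.
Band runs from +160.05° eastward to -156.75°, crossing the antimeridian.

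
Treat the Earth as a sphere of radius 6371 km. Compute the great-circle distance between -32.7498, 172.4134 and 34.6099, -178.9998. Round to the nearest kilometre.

7544 km

Δλ = -178.9998 − 172.4134 = -351.4132°; wrapped into (−180°, 180°]: 8.5868°.
Δφ = 34.6099 − -32.7498 = 67.3597°.
a = sin²(Δφ/2) + cos φ₁ · cos φ₂ · sin²(Δλ/2) = 0.311407.
c = 2·atan2(√a, √(1−a)) = 1.18404 rad → d = 6371·c ≈ 7543.52 km.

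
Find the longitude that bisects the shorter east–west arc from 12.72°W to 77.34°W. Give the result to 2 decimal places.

45.03°W

Signed shortest Δλ from -12.72° to -77.34° is -64.62°.
Midpoint longitude = -12.72° + (-64.62°)/2 = -12.72° − 32.31° = -45.03°.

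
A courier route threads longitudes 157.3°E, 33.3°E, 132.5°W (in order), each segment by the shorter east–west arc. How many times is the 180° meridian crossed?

0

Leg 1: +157.3° → +33.3°, shortest Δλ = -124.0° (west) — does not cross 180°.
Leg 2: +33.3° → -132.5°, shortest Δλ = -165.8° (west) — does not cross 180°.
Total crossings: 0.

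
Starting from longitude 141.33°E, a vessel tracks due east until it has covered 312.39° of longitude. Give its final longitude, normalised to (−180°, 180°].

93.72°E

Start at +141.33°; shift +312.39° → +453.72°.
+453.72° lies outside (−180°, 180°]; subtract 360° → +93.72°.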